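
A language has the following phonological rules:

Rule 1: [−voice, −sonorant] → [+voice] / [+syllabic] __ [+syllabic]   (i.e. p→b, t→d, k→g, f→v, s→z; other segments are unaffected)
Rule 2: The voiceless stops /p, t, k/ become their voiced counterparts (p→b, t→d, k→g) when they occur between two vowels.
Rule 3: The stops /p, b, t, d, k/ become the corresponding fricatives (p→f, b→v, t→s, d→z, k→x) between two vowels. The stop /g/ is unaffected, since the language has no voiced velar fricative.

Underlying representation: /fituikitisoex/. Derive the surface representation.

Rule 1 (intervocalic voicing): /t/ is a voiceless obstruent between vowels /i/ and /u/, so it voices to [d]. /k/ is a voiceless obstruent between vowels /i/ and /i/, so it voices to [g]. /t/ is a voiceless obstruent between vowels /i/ and /i/, so it voices to [d]. /s/ is a voiceless obstruent between vowels /i/ and /o/, so it voices to [z]. /fituikitisoex/ → fiduigidizoex.
Rule 2 (intervocalic voicing): no segment meets the environment; /fiduigidizoex/ is unchanged.
Rule 3 (intervocalic spirantization): /d/ is a stop between vowels /i/ and /u/, so it spirantizes to the fricative [z]. /d/ is a stop between vowels /i/ and /i/, so it spirantizes to the fricative [z]. /fiduigidizoex/ → fizuigizizoex.

fizuigizizoex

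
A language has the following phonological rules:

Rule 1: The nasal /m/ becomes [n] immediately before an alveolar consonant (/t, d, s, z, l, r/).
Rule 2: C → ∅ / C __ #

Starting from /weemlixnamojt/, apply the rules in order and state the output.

Rule 1 (nasal place assimilation): /m/ precedes the alveolar consonant /l/, so it assimilates in place to [n]. /weemlixnamojt/ → weenlixnamojt.
Rule 2 (final cluster simplification): /t/ is the second consonant of a word-final cluster /jt/, so it deletes. /weenlixnamojt/ → weenlixnamoj.

weenlixnamoj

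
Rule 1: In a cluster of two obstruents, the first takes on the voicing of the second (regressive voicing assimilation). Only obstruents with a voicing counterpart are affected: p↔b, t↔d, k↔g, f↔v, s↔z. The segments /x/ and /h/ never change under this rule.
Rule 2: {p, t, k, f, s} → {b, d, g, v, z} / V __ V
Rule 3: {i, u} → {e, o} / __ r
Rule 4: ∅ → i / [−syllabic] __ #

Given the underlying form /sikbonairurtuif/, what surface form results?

sigbonaerortuifi

Rule 1 (regressive voicing assimilation): /k/ precedes the voiced obstruent /b/, so it voices to [g] by assimilation. /sikbonairurtuif/ → sigbonairurtuif.
Rule 2 (intervocalic voicing): no segment meets the environment; /sigbonairurtuif/ is unchanged.
Rule 3 (pre-rhotic lowering): /i/ is a high vowel immediately before /r/, so it lowers to [e]. /u/ is a high vowel immediately before /r/, so it lowers to [o]. /sigbonairurtuif/ → sigbonaerortuif.
Rule 4 (final i-epenthesis): the form ends in the consonant /f/, so [i] is inserted word-finally. /sigbonaerortuif/ → sigbonaerortuifi.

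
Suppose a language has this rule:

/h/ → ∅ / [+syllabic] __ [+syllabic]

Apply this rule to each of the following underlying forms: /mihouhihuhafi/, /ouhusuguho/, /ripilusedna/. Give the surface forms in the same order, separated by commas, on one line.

/mihouhihuhafi/: /h/ occurs between vowels /i/ and /o/, so it deletes. /h/ occurs between vowels /u/ and /i/, so it deletes. /h/ occurs between vowels /i/ and /u/, so it deletes. /h/ occurs between vowels /u/ and /a/, so it deletes. → [miouiuafi].
/ouhusuguho/: /h/ occurs between vowels /u/ and /u/, so it deletes. /h/ occurs between vowels /u/ and /o/, so it deletes. → [ouusuguo].
/ripilusedna/: the rule's environment is not met; surfaces unchanged as [ripilusedna].

miouiuafi, ouusuguo, ripilusedna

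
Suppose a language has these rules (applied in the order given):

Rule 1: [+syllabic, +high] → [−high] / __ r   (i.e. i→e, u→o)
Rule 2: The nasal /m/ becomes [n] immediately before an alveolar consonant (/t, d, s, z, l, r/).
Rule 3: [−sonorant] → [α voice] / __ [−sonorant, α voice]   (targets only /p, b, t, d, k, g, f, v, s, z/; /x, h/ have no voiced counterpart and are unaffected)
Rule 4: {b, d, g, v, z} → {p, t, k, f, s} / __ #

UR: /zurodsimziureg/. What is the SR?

Rule 1 (pre-rhotic lowering): /u/ is a high vowel immediately before /r/, so it lowers to [o]. /u/ is a high vowel immediately before /r/, so it lowers to [o]. /zurodsimziureg/ → zorodsimzioreg.
Rule 2 (nasal place assimilation): /m/ precedes the alveolar consonant /z/, so it assimilates in place to [n]. /zorodsimzioreg/ → zorodsinzioreg.
Rule 3 (regressive voicing assimilation): /d/ precedes the voiceless obstruent /s/, so it devoices to [t] by assimilation. /zorodsinzioreg/ → zorotsinzioreg.
Rule 4 (final devoicing): /g/ is a voiced obstruent in word-final position, so it devoices to [k]. /zorotsinzioreg/ → zorotsinziorek.

zorotsinziorek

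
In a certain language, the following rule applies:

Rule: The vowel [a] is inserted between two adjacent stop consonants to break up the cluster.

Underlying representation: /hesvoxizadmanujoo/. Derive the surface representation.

No segment of /hesvoxizadmanujoo/ meets the structural description of the rule, so the form surfaces unchanged.

hesvoxizadmanujoo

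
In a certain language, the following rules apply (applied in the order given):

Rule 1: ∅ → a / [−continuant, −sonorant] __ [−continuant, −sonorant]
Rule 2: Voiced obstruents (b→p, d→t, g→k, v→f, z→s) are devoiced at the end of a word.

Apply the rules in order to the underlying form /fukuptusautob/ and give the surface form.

fukupatusautop

Rule 1 (stop-cluster a-epenthesis): /p/ and /t/ form a stop–stop cluster, so [a] is inserted between them. /fukuptusautob/ → fukupatusautob.
Rule 2 (final devoicing): /b/ is a voiced obstruent in word-final position, so it devoices to [p]. /fukupatusautob/ → fukupatusautop.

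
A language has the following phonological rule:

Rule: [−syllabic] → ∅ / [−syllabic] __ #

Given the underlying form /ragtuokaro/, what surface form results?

ragtuokaro

No segment of /ragtuokaro/ meets the structural description of the rule, so the form surfaces unchanged.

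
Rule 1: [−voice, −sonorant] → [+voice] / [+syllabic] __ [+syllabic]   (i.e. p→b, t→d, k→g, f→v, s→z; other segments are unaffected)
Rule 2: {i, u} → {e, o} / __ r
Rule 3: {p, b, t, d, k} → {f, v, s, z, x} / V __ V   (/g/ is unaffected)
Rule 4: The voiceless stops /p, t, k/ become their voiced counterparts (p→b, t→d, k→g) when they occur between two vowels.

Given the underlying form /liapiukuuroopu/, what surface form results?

liaviuguoroovu

Rule 1 (intervocalic voicing): /p/ is a voiceless obstruent between vowels /a/ and /i/, so it voices to [b]. /k/ is a voiceless obstruent between vowels /u/ and /u/, so it voices to [g]. /p/ is a voiceless obstruent between vowels /o/ and /u/, so it voices to [b]. /liapiukuuroopu/ → liabiuguuroobu.
Rule 2 (pre-rhotic lowering): /u/ is a high vowel immediately before /r/, so it lowers to [o]. /liabiuguuroobu/ → liabiuguoroobu.
Rule 3 (intervocalic spirantization): /b/ is a stop between vowels /a/ and /i/, so it spirantizes to the fricative [v]. /b/ is a stop between vowels /o/ and /u/, so it spirantizes to the fricative [v]. /liabiuguoroobu/ → liaviuguoroovu.
Rule 4 (intervocalic voicing): no segment meets the environment; /liaviuguoroovu/ is unchanged.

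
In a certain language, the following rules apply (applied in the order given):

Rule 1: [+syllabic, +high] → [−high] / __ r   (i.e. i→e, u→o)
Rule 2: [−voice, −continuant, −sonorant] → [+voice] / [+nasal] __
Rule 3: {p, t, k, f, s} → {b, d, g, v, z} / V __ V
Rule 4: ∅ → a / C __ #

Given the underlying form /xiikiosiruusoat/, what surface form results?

Rule 1 (pre-rhotic lowering): /i/ is a high vowel immediately before /r/, so it lowers to [e]. /xiikiosiruusoat/ → xiikioseruusoat.
Rule 2 (post-nasal voicing): no segment meets the environment; /xiikioseruusoat/ is unchanged.
Rule 3 (intervocalic voicing): /k/ is a voiceless obstruent between vowels /i/ and /i/, so it voices to [g]. /s/ is a voiceless obstruent between vowels /o/ and /e/, so it voices to [z]. /s/ is a voiceless obstruent between vowels /u/ and /o/, so it voices to [z]. /xiikioseruusoat/ → xiigiozeruuzoat.
Rule 4 (final a-epenthesis): the form ends in the consonant /t/, so [a] is inserted word-finally. /xiigiozeruuzoat/ → xiigiozeruuzoata.

xiigiozeruuzoata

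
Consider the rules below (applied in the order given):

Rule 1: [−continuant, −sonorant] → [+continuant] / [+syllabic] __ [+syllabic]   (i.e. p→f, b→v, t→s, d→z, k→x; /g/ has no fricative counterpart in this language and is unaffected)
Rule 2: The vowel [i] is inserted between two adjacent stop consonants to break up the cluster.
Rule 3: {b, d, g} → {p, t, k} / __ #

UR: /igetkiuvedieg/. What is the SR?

igetikiuveziek

Rule 1 (intervocalic spirantization): /d/ is a stop between vowels /e/ and /i/, so it spirantizes to the fricative [z]. /igetkiuvedieg/ → igetkiuvezieg.
Rule 2 (stop-cluster i-epenthesis): /t/ and /k/ form a stop–stop cluster, so [i] is inserted between them. /igetkiuvezieg/ → igetikiuvezieg.
Rule 3 (final devoicing): /g/ is a voiced stop in word-final position, so it devoices to [k]. /igetikiuvezieg/ → igetikiuveziek.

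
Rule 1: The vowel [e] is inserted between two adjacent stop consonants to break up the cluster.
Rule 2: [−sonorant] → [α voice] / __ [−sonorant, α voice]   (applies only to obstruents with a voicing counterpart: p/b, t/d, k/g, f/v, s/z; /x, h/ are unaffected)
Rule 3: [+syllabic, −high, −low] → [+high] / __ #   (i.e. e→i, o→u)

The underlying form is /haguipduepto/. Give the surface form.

haguipeduepetu

Rule 1 (stop-cluster e-epenthesis): /p/ and /d/ form a stop–stop cluster, so [e] is inserted between them. /p/ and /t/ form a stop–stop cluster, so [e] is inserted between them. /haguipduepto/ → haguipeduepeto.
Rule 2 (regressive voicing assimilation): no segment meets the environment; /haguipeduepeto/ is unchanged.
Rule 3 (final vowel raising): /o/ is a mid vowel in word-final position, so it raises to [u]. /haguipeduepeto/ → haguipeduepetu.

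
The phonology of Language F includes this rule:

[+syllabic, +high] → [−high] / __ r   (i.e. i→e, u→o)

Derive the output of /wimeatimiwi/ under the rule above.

wimeatimiwi

No segment of /wimeatimiwi/ meets the structural description of the rule, so the form surfaces unchanged.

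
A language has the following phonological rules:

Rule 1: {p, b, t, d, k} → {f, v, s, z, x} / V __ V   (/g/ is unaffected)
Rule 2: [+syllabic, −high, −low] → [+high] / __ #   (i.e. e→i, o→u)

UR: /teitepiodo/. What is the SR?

Rule 1 (intervocalic spirantization): /t/ is a stop between vowels /i/ and /e/, so it spirantizes to the fricative [s]. /p/ is a stop between vowels /e/ and /i/, so it spirantizes to the fricative [f]. /d/ is a stop between vowels /o/ and /o/, so it spirantizes to the fricative [z]. /teitepiodo/ → teisefiozo.
Rule 2 (final vowel raising): /o/ is a mid vowel in word-final position, so it raises to [u]. /teisefiozo/ → teisefiozu.

teisefiozu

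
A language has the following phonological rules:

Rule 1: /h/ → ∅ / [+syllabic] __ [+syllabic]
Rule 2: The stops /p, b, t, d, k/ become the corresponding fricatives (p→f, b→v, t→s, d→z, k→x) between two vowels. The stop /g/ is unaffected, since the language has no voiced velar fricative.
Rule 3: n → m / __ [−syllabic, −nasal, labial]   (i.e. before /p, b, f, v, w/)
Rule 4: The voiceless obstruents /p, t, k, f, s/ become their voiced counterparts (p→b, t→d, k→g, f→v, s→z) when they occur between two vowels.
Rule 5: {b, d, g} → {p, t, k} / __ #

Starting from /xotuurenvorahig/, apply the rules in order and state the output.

xozuuremvoraik

Rule 1 (intervocalic h-deletion): /h/ occurs between vowels /a/ and /i/, so it deletes. /xotuurenvorahig/ → xotuurenvoraig.
Rule 2 (intervocalic spirantization): /t/ is a stop between vowels /o/ and /u/, so it spirantizes to the fricative [s]. /xotuurenvoraig/ → xosuurenvoraig.
Rule 3 (nasal place assimilation): /n/ precedes the labial consonant /v/, so it assimilates in place to [m]. /xosuurenvoraig/ → xosuuremvoraig.
Rule 4 (intervocalic voicing): /s/ is a voiceless obstruent between vowels /o/ and /u/, so it voices to [z]. /xosuuremvoraig/ → xozuuremvoraig.
Rule 5 (final devoicing): /g/ is a voiced stop in word-final position, so it devoices to [k]. /xozuuremvoraig/ → xozuuremvoraik.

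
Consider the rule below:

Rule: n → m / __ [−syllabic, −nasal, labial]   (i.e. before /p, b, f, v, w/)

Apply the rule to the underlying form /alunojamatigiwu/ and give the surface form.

No segment of /alunojamatigiwu/ meets the structural description of the rule, so the form surfaces unchanged.

alunojamatigiwu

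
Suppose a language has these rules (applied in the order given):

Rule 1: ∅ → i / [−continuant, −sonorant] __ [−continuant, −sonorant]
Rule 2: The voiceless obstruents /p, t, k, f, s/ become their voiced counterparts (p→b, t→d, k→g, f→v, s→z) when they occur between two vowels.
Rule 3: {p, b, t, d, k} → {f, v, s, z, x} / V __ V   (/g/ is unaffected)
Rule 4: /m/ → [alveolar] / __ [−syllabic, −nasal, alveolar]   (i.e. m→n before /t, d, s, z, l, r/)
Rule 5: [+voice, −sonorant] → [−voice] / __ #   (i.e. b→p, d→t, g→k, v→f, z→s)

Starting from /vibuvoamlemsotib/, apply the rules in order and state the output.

vivuvoanlensozip

Rule 1 (stop-cluster i-epenthesis): no segment meets the environment; /vibuvoamlemsotib/ is unchanged.
Rule 2 (intervocalic voicing): /t/ is a voiceless obstruent between vowels /o/ and /i/, so it voices to [d]. /vibuvoamlemsotib/ → vibuvoamlemsodib.
Rule 3 (intervocalic spirantization): /b/ is a stop between vowels /i/ and /u/, so it spirantizes to the fricative [v]. /d/ is a stop between vowels /o/ and /i/, so it spirantizes to the fricative [z]. /vibuvoamlemsodib/ → vivuvoamlemsozib.
Rule 4 (nasal place assimilation): /m/ precedes the alveolar consonant /l/, so it assimilates in place to [n]. /m/ precedes the alveolar consonant /s/, so it assimilates in place to [n]. /vivuvoamlemsozib/ → vivuvoanlensozib.
Rule 5 (final devoicing): /b/ is a voiced obstruent in word-final position, so it devoices to [p]. /vivuvoanlensozib/ → vivuvoanlensozip.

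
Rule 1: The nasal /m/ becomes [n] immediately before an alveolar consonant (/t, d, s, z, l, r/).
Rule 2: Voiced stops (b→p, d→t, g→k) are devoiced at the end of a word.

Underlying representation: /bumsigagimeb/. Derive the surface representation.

bunsigagimep

Rule 1 (nasal place assimilation): /m/ precedes the alveolar consonant /s/, so it assimilates in place to [n]. /bumsigagimeb/ → bunsigagimeb.
Rule 2 (final devoicing): /b/ is a voiced stop in word-final position, so it devoices to [p]. /bunsigagimeb/ → bunsigagimep.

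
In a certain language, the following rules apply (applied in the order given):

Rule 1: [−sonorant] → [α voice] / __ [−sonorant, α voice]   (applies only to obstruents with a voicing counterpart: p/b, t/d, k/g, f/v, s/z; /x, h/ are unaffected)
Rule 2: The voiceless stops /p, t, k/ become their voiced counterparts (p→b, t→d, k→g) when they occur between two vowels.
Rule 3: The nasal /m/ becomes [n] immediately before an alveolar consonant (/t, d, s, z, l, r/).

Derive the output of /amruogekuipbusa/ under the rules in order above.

anruogeguibbusa

Rule 1 (regressive voicing assimilation): /p/ precedes the voiced obstruent /b/, so it voices to [b] by assimilation. /amruogekuipbusa/ → amruogekuibbusa.
Rule 2 (intervocalic voicing): /k/ is a voiceless stop between vowels /e/ and /u/, so it voices to [g]. /amruogekuibbusa/ → amruogeguibbusa.
Rule 3 (nasal place assimilation): /m/ precedes the alveolar consonant /r/, so it assimilates in place to [n]. /amruogeguibbusa/ → anruogeguibbusa.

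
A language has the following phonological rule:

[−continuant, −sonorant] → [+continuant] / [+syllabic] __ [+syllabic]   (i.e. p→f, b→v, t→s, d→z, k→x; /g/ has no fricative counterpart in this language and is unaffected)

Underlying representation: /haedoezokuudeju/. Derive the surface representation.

/d/ is a stop between vowels /e/ and /o/, so it spirantizes to the fricative [z].
/k/ is a stop between vowels /o/ and /u/, so it spirantizes to the fricative [x].
/d/ is a stop between vowels /u/ and /e/, so it spirantizes to the fricative [z].
Surface form: [haezoezoxuuzeju].

haezoezoxuuzeju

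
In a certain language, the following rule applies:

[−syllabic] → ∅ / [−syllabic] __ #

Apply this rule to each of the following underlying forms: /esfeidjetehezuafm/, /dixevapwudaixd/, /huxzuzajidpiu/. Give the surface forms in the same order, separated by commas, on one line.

/esfeidjetehezuafm/: /m/ is the second consonant of a word-final cluster /fm/, so it deletes. → [esfeidjetehezuaf].
/dixevapwudaixd/: /d/ is the second consonant of a word-final cluster /xd/, so it deletes. → [dixevapwudaix].
/huxzuzajidpiu/: the rule's environment is not met; surfaces unchanged as [huxzuzajidpiu].

esfeidjetehezuaf, dixevapwudaix, huxzuzajidpiu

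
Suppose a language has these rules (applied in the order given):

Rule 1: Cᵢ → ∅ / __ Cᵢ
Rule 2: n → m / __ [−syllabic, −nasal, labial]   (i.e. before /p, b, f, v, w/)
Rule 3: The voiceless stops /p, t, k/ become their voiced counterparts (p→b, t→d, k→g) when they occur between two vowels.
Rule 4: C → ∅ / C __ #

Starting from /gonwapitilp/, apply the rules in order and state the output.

Rule 1 (degemination): no segment meets the environment; /gonwapitilp/ is unchanged.
Rule 2 (nasal place assimilation): /n/ precedes the labial consonant /w/, so it assimilates in place to [m]. /gonwapitilp/ → gomwapitilp.
Rule 3 (intervocalic voicing): /p/ is a voiceless stop between vowels /a/ and /i/, so it voices to [b]. /t/ is a voiceless stop between vowels /i/ and /i/, so it voices to [d]. /gomwapitilp/ → gomwabidilp.
Rule 4 (final cluster simplification): /p/ is the second consonant of a word-final cluster /lp/, so it deletes. /gomwabidilp/ → gomwabidil.

gomwabidil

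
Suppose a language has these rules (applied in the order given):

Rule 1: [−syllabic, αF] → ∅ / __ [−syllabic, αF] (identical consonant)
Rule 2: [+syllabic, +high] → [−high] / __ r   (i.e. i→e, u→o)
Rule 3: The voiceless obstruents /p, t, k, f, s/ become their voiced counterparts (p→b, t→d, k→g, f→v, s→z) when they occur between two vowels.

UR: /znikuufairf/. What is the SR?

zniguuvaerf

Rule 1 (degemination): no segment meets the environment; /znikuufairf/ is unchanged.
Rule 2 (pre-rhotic lowering): /i/ is a high vowel immediately before /r/, so it lowers to [e]. /znikuufairf/ → znikuufaerf.
Rule 3 (intervocalic voicing): /k/ is a voiceless obstruent between vowels /i/ and /u/, so it voices to [g]. /f/ is a voiceless obstruent between vowels /u/ and /a/, so it voices to [v]. /znikuufaerf/ → zniguuvaerf.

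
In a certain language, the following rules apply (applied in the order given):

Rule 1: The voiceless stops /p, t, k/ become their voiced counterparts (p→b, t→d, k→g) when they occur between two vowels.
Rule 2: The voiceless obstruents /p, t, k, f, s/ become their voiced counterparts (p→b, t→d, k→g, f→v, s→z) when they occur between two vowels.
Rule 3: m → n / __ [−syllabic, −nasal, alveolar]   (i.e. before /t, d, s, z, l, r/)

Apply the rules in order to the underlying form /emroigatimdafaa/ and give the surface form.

Rule 1 (intervocalic voicing): /t/ is a voiceless stop between vowels /a/ and /i/, so it voices to [d]. /emroigatimdafaa/ → emroigadimdafaa.
Rule 2 (intervocalic voicing): /f/ is a voiceless obstruent between vowels /a/ and /a/, so it voices to [v]. /emroigadimdafaa/ → emroigadimdavaa.
Rule 3 (nasal place assimilation): /m/ precedes the alveolar consonant /r/, so it assimilates in place to [n]. /m/ precedes the alveolar consonant /d/, so it assimilates in place to [n]. /emroigadimdavaa/ → enroigadindavaa.

enroigadindavaa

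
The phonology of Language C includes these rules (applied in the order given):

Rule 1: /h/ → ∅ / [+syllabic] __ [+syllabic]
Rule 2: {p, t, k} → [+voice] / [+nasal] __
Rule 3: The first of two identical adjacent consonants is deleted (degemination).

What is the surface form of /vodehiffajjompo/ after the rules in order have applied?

vodeifajombo

Rule 1 (intervocalic h-deletion): /h/ occurs between vowels /e/ and /i/, so it deletes. /vodehiffajjompo/ → vodeiffajjompo.
Rule 2 (post-nasal voicing): /p/ is a voiceless stop immediately after the nasal /m/, so it voices to [b]. /vodeiffajjompo/ → vodeiffajjombo.
Rule 3 (degemination): /ff/ is a geminate; the first /f/ deletes. /jj/ is a geminate; the first /j/ deletes. /vodeiffajjombo/ → vodeifajombo.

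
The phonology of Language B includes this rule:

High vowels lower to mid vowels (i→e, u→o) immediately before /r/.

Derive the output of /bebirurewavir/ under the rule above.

beberorewaver

/i/ is a high vowel immediately before /r/, so it lowers to [e].
/u/ is a high vowel immediately before /r/, so it lowers to [o].
/i/ is a high vowel immediately before /r/, so it lowers to [e].
Surface form: [beberorewaver].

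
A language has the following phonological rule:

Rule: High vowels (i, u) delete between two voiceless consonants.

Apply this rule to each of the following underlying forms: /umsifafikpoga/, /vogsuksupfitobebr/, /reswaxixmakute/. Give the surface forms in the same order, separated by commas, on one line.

/umsifafikpoga/: /i/ is a high vowel flanked by voiceless consonants /s/ and /f/, so it deletes. /i/ is a high vowel flanked by voiceless consonants /f/ and /k/, so it deletes. → [umsfafkpoga].
/vogsuksupfitobebr/: /u/ is a high vowel flanked by voiceless consonants /s/ and /k/, so it deletes. /u/ is a high vowel flanked by voiceless consonants /s/ and /p/, so it deletes. /i/ is a high vowel flanked by voiceless consonants /f/ and /t/, so it deletes. → [vogskspftobebr].
/reswaxixmakute/: /i/ is a high vowel flanked by voiceless consonants /x/ and /x/, so it deletes. /u/ is a high vowel flanked by voiceless consonants /k/ and /t/, so it deletes. → [reswaxxmakte].

umsfafkpoga, vogskspftobebr, reswaxxmakte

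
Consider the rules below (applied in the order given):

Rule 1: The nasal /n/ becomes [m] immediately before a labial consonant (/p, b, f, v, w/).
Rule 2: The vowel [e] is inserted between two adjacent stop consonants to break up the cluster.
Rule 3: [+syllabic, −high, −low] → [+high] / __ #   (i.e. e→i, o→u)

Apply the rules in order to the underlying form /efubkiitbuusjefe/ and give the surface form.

Rule 1 (nasal place assimilation): no segment meets the environment; /efubkiitbuusjefe/ is unchanged.
Rule 2 (stop-cluster e-epenthesis): /b/ and /k/ form a stop–stop cluster, so [e] is inserted between them. /t/ and /b/ form a stop–stop cluster, so [e] is inserted between them. /efubkiitbuusjefe/ → efubekiitebuusjefe.
Rule 3 (final vowel raising): /e/ is a mid vowel in word-final position, so it raises to [i]. /efubekiitebuusjefe/ → efubekiitebuusjefi.

efubekiitebuusjefi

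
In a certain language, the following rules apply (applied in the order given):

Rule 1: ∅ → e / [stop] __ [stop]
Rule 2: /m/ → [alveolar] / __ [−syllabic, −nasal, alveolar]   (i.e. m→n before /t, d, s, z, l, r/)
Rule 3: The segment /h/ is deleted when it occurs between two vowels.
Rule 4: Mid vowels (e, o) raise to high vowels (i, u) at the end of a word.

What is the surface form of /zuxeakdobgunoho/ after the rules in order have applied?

Rule 1 (stop-cluster e-epenthesis): /k/ and /d/ form a stop–stop cluster, so [e] is inserted between them. /b/ and /g/ form a stop–stop cluster, so [e] is inserted between them. /zuxeakdobgunoho/ → zuxeakedobegunoho.
Rule 2 (nasal place assimilation): no segment meets the environment; /zuxeakedobegunoho/ is unchanged.
Rule 3 (intervocalic h-deletion): /h/ occurs between vowels /o/ and /o/, so it deletes. /zuxeakedobegunoho/ → zuxeakedobegunoo.
Rule 4 (final vowel raising): /o/ is a mid vowel in word-final position, so it raises to [u]. /zuxeakedobegunoo/ → zuxeakedobegunou.

zuxeakedobegunou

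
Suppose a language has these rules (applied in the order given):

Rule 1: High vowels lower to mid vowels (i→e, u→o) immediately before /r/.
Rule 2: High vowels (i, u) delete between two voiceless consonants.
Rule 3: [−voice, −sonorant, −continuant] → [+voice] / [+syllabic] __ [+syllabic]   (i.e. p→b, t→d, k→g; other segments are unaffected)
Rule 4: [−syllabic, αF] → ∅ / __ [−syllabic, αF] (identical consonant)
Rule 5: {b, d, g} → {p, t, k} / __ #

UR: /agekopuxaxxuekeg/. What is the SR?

agegopxaxuegek

Rule 1 (pre-rhotic lowering): no segment meets the environment; /agekopuxaxxuekeg/ is unchanged.
Rule 2 (high vowel syncope): /u/ is a high vowel flanked by voiceless consonants /p/ and /x/, so it deletes. /agekopuxaxxuekeg/ → agekopxaxxuekeg.
Rule 3 (intervocalic voicing): /k/ is a voiceless stop between vowels /e/ and /o/, so it voices to [g]. /k/ is a voiceless stop between vowels /e/ and /e/, so it voices to [g]. /agekopxaxxuekeg/ → agegopxaxxuegeg.
Rule 4 (degemination): /xx/ is a geminate; the first /x/ deletes. /agegopxaxxuegeg/ → agegopxaxuegeg.
Rule 5 (final devoicing): /g/ is a voiced stop in word-final position, so it devoices to [k]. /agegopxaxuegeg/ → agegopxaxuegek.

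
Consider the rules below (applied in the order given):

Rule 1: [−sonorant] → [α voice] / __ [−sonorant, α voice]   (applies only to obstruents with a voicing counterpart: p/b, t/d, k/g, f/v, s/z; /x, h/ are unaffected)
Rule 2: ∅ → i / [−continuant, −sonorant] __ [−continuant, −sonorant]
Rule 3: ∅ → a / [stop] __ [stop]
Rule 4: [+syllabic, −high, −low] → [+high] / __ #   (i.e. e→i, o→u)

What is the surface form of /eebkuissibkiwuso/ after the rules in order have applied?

Rule 1 (regressive voicing assimilation): /b/ precedes the voiceless obstruent /k/, so it devoices to [p] by assimilation. /b/ precedes the voiceless obstruent /k/, so it devoices to [p] by assimilation. /eebkuissibkiwuso/ → eepkuissipkiwuso.
Rule 2 (stop-cluster i-epenthesis): /p/ and /k/ form a stop–stop cluster, so [i] is inserted between them. /p/ and /k/ form a stop–stop cluster, so [i] is inserted between them. /eepkuissipkiwuso/ → eepikuissipikiwuso.
Rule 3 (stop-cluster a-epenthesis): no segment meets the environment; /eepikuissipikiwuso/ is unchanged.
Rule 4 (final vowel raising): /o/ is a mid vowel in word-final position, so it raises to [u]. /eepikuissipikiwuso/ → eepikuissipikiwusu.

eepikuissipikiwusu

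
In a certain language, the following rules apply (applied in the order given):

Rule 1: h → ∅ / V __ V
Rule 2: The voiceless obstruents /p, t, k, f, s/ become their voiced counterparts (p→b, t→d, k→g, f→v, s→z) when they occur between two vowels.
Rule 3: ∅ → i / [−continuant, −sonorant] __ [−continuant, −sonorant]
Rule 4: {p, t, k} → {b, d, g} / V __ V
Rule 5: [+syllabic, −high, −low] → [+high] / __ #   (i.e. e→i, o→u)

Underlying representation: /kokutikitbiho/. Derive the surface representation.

kogudigidibiu

Rule 1 (intervocalic h-deletion): /h/ occurs between vowels /i/ and /o/, so it deletes. /kokutikitbiho/ → kokutikitbio.
Rule 2 (intervocalic voicing): /k/ is a voiceless obstruent between vowels /o/ and /u/, so it voices to [g]. /t/ is a voiceless obstruent between vowels /u/ and /i/, so it voices to [d]. /k/ is a voiceless obstruent between vowels /i/ and /i/, so it voices to [g]. /kokutikitbio/ → kogudigitbio.
Rule 3 (stop-cluster i-epenthesis): /t/ and /b/ form a stop–stop cluster, so [i] is inserted between them. /kogudigitbio/ → kogudigitibio.
Rule 4 (intervocalic voicing): /t/ is a voiceless stop between vowels /i/ and /i/, so it voices to [d]. /kogudigitibio/ → kogudigidibio.
Rule 5 (final vowel raising): /o/ is a mid vowel in word-final position, so it raises to [u]. /kogudigidibio/ → kogudigidibiu.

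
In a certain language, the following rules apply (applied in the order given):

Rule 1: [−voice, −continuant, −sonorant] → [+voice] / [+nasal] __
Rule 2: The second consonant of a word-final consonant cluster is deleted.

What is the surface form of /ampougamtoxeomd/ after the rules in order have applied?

ambougamdoxeom

Rule 1 (post-nasal voicing): /p/ is a voiceless stop immediately after the nasal /m/, so it voices to [b]. /t/ is a voiceless stop immediately after the nasal /m/, so it voices to [d]. /ampougamtoxeomd/ → ambougamdoxeomd.
Rule 2 (final cluster simplification): /d/ is the second consonant of a word-final cluster /md/, so it deletes. /ambougamdoxeomd/ → ambougamdoxeom.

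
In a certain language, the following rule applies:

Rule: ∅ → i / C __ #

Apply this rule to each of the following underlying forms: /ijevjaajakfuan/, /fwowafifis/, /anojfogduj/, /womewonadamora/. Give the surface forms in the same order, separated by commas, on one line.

/ijevjaajakfuan/: the form ends in the consonant /n/, so [i] is inserted word-finally. → [ijevjaajakfuani].
/fwowafifis/: the form ends in the consonant /s/, so [i] is inserted word-finally. → [fwowafifisi].
/anojfogduj/: the form ends in the consonant /j/, so [i] is inserted word-finally. → [anojfogduji].
/womewonadamora/: the rule's environment is not met; surfaces unchanged as [womewonadamora].

ijevjaajakfuani, fwowafifisi, anojfogduji, womewonadamora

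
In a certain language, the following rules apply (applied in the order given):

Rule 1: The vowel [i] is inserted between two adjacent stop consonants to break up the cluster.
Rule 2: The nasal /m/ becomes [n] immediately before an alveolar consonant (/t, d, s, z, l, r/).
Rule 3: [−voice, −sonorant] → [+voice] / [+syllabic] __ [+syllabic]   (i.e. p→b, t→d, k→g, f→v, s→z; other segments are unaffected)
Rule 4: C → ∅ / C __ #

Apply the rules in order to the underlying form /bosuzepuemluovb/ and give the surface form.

Rule 1 (stop-cluster i-epenthesis): no segment meets the environment; /bosuzepuemluovb/ is unchanged.
Rule 2 (nasal place assimilation): /m/ precedes the alveolar consonant /l/, so it assimilates in place to [n]. /bosuzepuemluovb/ → bosuzepuenluovb.
Rule 3 (intervocalic voicing): /s/ is a voiceless obstruent between vowels /o/ and /u/, so it voices to [z]. /p/ is a voiceless obstruent between vowels /e/ and /u/, so it voices to [b]. /bosuzepuenluovb/ → bozuzebuenluovb.
Rule 4 (final cluster simplification): /b/ is the second consonant of a word-final cluster /vb/, so it deletes. /bozuzebuenluovb/ → bozuzebuenluov.

bozuzebuenluov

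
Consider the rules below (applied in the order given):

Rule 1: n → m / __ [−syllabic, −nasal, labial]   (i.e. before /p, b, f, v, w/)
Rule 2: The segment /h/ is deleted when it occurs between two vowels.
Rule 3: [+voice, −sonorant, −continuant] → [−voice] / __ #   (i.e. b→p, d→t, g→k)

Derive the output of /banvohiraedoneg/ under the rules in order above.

bamvoiraedonek

Rule 1 (nasal place assimilation): /n/ precedes the labial consonant /v/, so it assimilates in place to [m]. /banvohiraedoneg/ → bamvohiraedoneg.
Rule 2 (intervocalic h-deletion): /h/ occurs between vowels /o/ and /i/, so it deletes. /bamvohiraedoneg/ → bamvoiraedoneg.
Rule 3 (final devoicing): /g/ is a voiced stop in word-final position, so it devoices to [k]. /bamvoiraedoneg/ → bamvoiraedonek.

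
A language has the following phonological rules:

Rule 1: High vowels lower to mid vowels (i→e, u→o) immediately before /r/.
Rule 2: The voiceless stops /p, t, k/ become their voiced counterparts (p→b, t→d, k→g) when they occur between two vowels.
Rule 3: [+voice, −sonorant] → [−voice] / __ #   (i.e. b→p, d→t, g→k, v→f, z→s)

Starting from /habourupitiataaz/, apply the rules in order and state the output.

Rule 1 (pre-rhotic lowering): /u/ is a high vowel immediately before /r/, so it lowers to [o]. /habourupitiataaz/ → haboorupitiataaz.
Rule 2 (intervocalic voicing): /p/ is a voiceless stop between vowels /u/ and /i/, so it voices to [b]. /t/ is a voiceless stop between vowels /i/ and /i/, so it voices to [d]. /t/ is a voiceless stop between vowels /a/ and /a/, so it voices to [d]. /haboorupitiataaz/ → haboorubidiadaaz.
Rule 3 (final devoicing): /z/ is a voiced obstruent in word-final position, so it devoices to [s]. /haboorubidiadaaz/ → haboorubidiadaas.

haboorubidiadaas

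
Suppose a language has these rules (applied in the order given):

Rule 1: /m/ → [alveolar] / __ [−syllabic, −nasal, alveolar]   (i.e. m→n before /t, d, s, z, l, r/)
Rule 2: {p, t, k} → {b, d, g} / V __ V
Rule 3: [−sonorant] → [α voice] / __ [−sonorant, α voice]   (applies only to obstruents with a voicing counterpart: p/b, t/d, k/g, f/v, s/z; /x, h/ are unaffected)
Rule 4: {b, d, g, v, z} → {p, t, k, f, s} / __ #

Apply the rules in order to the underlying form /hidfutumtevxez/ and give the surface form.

hitfuduntefxes

Rule 1 (nasal place assimilation): /m/ precedes the alveolar consonant /t/, so it assimilates in place to [n]. /hidfutumtevxez/ → hidfutuntevxez.
Rule 2 (intervocalic voicing): /t/ is a voiceless stop between vowels /u/ and /u/, so it voices to [d]. /hidfutuntevxez/ → hidfuduntevxez.
Rule 3 (regressive voicing assimilation): /d/ precedes the voiceless obstruent /f/, so it devoices to [t] by assimilation. /v/ precedes the voiceless obstruent /x/, so it devoices to [f] by assimilation. /hidfuduntevxez/ → hitfuduntefxez.
Rule 4 (final devoicing): /z/ is a voiced obstruent in word-final position, so it devoices to [s]. /hitfuduntefxez/ → hitfuduntefxes.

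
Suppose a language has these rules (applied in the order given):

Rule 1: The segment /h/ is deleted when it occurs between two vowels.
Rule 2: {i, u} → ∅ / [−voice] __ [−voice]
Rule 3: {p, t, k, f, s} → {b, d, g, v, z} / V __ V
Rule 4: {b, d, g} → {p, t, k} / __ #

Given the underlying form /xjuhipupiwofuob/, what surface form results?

xjuippiwovuop

Rule 1 (intervocalic h-deletion): /h/ occurs between vowels /u/ and /i/, so it deletes. /xjuhipupiwofuob/ → xjuipupiwofuob.
Rule 2 (high vowel syncope): /u/ is a high vowel flanked by voiceless consonants /p/ and /p/, so it deletes. /xjuipupiwofuob/ → xjuippiwofuob.
Rule 3 (intervocalic voicing): /f/ is a voiceless obstruent between vowels /o/ and /u/, so it voices to [v]. /xjuippiwofuob/ → xjuippiwovuob.
Rule 4 (final devoicing): /b/ is a voiced stop in word-final position, so it devoices to [p]. /xjuippiwovuob/ → xjuippiwovuop.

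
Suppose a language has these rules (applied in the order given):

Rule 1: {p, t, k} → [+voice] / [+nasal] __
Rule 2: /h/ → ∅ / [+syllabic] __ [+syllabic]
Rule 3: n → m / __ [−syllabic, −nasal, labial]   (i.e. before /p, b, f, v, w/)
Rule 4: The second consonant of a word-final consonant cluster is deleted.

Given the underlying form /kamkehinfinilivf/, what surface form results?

Rule 1 (post-nasal voicing): /k/ is a voiceless stop immediately after the nasal /m/, so it voices to [g]. /kamkehinfinilivf/ → kamgehinfinilivf.
Rule 2 (intervocalic h-deletion): /h/ occurs between vowels /e/ and /i/, so it deletes. /kamgehinfinilivf/ → kamgeinfinilivf.
Rule 3 (nasal place assimilation): /n/ precedes the labial consonant /f/, so it assimilates in place to [m]. /kamgeinfinilivf/ → kamgeimfinilivf.
Rule 4 (final cluster simplification): /f/ is the second consonant of a word-final cluster /vf/, so it deletes. /kamgeimfinilivf/ → kamgeimfiniliv.

kamgeimfiniliv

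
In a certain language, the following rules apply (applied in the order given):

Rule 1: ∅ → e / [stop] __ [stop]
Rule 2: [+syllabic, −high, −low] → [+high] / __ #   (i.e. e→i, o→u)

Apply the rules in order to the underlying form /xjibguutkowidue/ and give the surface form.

Rule 1 (stop-cluster e-epenthesis): /b/ and /g/ form a stop–stop cluster, so [e] is inserted between them. /t/ and /k/ form a stop–stop cluster, so [e] is inserted between them. /xjibguutkowidue/ → xjibeguutekowidue.
Rule 2 (final vowel raising): /e/ is a mid vowel in word-final position, so it raises to [i]. /xjibeguutekowidue/ → xjibeguutekowidui.

xjibeguutekowidui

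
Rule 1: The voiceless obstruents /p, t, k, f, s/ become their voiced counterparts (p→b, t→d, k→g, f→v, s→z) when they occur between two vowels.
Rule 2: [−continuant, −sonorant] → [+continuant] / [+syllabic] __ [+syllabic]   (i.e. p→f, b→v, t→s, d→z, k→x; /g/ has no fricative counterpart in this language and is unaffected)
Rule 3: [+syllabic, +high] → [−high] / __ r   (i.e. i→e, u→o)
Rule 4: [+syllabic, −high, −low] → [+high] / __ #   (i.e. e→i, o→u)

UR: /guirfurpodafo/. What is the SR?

guerforpozavu

Rule 1 (intervocalic voicing): /f/ is a voiceless obstruent between vowels /a/ and /o/, so it voices to [v]. /guirfurpodafo/ → guirfurpodavo.
Rule 2 (intervocalic spirantization): /d/ is a stop between vowels /o/ and /a/, so it spirantizes to the fricative [z]. /guirfurpodavo/ → guirfurpozavo.
Rule 3 (pre-rhotic lowering): /i/ is a high vowel immediately before /r/, so it lowers to [e]. /u/ is a high vowel immediately before /r/, so it lowers to [o]. /guirfurpozavo/ → guerforpozavo.
Rule 4 (final vowel raising): /o/ is a mid vowel in word-final position, so it raises to [u]. /guerforpozavo/ → guerforpozavu.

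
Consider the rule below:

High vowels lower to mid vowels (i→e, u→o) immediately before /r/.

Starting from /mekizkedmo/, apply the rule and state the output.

No segment of /mekizkedmo/ meets the structural description of the rule, so the form surfaces unchanged.

mekizkedmo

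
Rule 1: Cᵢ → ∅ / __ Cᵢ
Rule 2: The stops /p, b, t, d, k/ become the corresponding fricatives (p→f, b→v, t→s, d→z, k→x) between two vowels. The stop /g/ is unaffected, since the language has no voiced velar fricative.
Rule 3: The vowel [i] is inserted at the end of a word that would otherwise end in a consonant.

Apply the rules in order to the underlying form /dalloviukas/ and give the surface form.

daloviuxasi

Rule 1 (degemination): /ll/ is a geminate; the first /l/ deletes. /dalloviukas/ → daloviukas.
Rule 2 (intervocalic spirantization): /k/ is a stop between vowels /u/ and /a/, so it spirantizes to the fricative [x]. /daloviukas/ → daloviuxas.
Rule 3 (final i-epenthesis): the form ends in the consonant /s/, so [i] is inserted word-finally. /daloviuxas/ → daloviuxasi.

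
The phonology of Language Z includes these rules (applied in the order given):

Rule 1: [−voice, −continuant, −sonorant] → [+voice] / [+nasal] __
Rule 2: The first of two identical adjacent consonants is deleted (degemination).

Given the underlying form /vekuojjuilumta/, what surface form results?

Rule 1 (post-nasal voicing): /t/ is a voiceless stop immediately after the nasal /m/, so it voices to [d]. /vekuojjuilumta/ → vekuojjuilumda.
Rule 2 (degemination): /jj/ is a geminate; the first /j/ deletes. /vekuojjuilumda/ → vekuojuilumda.

vekuojuilumda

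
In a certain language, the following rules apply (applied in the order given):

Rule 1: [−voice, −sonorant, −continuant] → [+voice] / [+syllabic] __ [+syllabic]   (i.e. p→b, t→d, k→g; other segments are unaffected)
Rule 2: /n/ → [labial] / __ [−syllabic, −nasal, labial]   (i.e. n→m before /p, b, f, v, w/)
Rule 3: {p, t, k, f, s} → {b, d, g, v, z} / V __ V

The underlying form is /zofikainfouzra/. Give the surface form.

Rule 1 (intervocalic voicing): /k/ is a voiceless stop between vowels /i/ and /a/, so it voices to [g]. /zofikainfouzra/ → zofigainfouzra.
Rule 2 (nasal place assimilation): /n/ precedes the labial consonant /f/, so it assimilates in place to [m]. /zofigainfouzra/ → zofigaimfouzra.
Rule 3 (intervocalic voicing): /f/ is a voiceless obstruent between vowels /o/ and /i/, so it voices to [v]. /zofigaimfouzra/ → zovigaimfouzra.

zovigaimfouzra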